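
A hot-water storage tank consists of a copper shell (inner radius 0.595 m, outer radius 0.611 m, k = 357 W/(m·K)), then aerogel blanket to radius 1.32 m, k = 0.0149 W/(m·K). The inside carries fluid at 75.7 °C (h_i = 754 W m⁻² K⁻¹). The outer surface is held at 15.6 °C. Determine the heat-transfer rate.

Q = 12.8 W

Treat each layer as a resistance in series:
  R_conv,in = 1/(4πr²h) = 1/(4π·0.595²·754) = 2.981×10^-4 K/W
  R_copper = (1/0.595 − 1/0.611)/(4πk) = 0.04401/(4π·357) = 9.810×10^-6 K/W
  R_aerogel blanket = (1/0.611 − 1/1.32)/(4πk) = 0.8791/(4π·0.0149) = 4.695 K/W
ΣR = 2.981×10^-4 + 9.810×10^-6 + 4.695 = 4.695 K/W
Q = ΔT/ΣR = (75.7 °C − 15.6 °C)/4.695 = 12.8 W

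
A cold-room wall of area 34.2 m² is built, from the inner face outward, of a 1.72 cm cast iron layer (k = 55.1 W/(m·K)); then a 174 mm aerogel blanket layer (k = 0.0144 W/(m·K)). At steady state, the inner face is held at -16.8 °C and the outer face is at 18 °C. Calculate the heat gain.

Q = 98.5 W

Treat each layer as a resistance in series:
  R_cast iron = L/(kA) = 0.0172/(55.1·34.2) = 9.127×10^-6 K/W
  R_aerogel blanket = L/(kA) = 0.174/(0.0144·34.2) = 0.3533 K/W
ΣR = 9.127×10^-6 + 0.3533 = 0.3533 K/W
Q = ΔT/ΣR = (-16.8 °C − 18 °C)/0.3533 = -98.5 W
(Negative Q ⇒ heat flows inward; heat gain = 98.5 W.)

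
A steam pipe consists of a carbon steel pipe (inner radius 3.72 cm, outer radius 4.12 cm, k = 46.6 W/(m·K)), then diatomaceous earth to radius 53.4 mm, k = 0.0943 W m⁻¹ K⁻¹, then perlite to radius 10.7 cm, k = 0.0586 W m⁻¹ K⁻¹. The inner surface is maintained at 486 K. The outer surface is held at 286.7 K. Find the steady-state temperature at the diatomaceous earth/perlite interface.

Series thermal resistances, inner to outer:
  R'_carbon steel = ln(0.0412/0.0372)/(2πk) = 0.1021/(2π·46.6) = 3.488×10^-4 m·K/W
  R'_diatomaceous earth = ln(0.0534/0.0412)/(2πk) = 0.2594/(2π·0.0943) = 0.4378 m·K/W
  R'_perlite = ln(0.107/0.0534)/(2πk) = 0.6950/(2π·0.0586) = 1.888 m·K/W
ΣR = 3.488×10^-4 + 0.4378 + 1.888 = 2.326 m·K/W
Q' = ΔT/ΣR = (486 K − 286.7 K)/2.326 = 85.68 W/m
From the inner boundary to the diatomaceous earth/perlite interface, ΣR_partial = 0.4381 m·K/W.
T_interface = T_in − Q'·ΣR_partial = 486 K − (85.68)(0.4381) = 448 K

T = 448 K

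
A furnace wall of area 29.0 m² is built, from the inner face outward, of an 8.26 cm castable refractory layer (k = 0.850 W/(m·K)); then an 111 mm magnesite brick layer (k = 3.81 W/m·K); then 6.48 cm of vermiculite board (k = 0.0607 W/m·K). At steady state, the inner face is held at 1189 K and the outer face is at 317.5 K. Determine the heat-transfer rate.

Q = 21200 W

Series thermal resistances, inner to outer:
  R_castable refractory = L/(kA) = 0.0826/(0.850·29.0) = 0.003351 K/W
  R_magnesite brick = L/(kA) = 0.111/(3.81·29.0) = 0.001005 K/W
  R_vermiculite board = L/(kA) = 0.0648/(0.0607·29.0) = 0.03681 K/W
ΣR = 0.003351 + 0.001005 + 0.03681 = 0.04117 K/W
Q = ΔT/ΣR = (1189 K − 317.5 K)/0.04117 = 21200 W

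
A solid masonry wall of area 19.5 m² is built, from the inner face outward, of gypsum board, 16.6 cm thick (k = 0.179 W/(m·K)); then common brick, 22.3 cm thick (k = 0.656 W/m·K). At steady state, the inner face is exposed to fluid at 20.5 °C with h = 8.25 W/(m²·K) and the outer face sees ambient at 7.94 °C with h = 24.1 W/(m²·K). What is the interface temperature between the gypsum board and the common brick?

Resistance network (inner→outer):
  R_conv,in = 1/(hA) = 1/(8.25·19.5) = 0.006216 K/W
  R_gypsum board = L/(kA) = 0.166/(0.179·19.5) = 0.04756 K/W
  R_common brick = L/(kA) = 0.223/(0.656·19.5) = 0.01743 K/W
  R_conv,out = 1/(hA) = 1/(24.1·19.5) = 0.002128 K/W
ΣR = 0.006216 + 0.04756 + 0.01743 + 0.002128 = 0.07333 K/W
Q = ΔT/ΣR = (20.5 °C − 7.94 °C)/0.07333 = 171.3 W
From the inner boundary to the gypsum board/common brick interface, ΣR_partial = 0.05378 K/W.
T_interface = T_in − Q·ΣR_partial = 20.5 °C − (171.3)(0.05378) = 11.3 °C

T = 11.3 °C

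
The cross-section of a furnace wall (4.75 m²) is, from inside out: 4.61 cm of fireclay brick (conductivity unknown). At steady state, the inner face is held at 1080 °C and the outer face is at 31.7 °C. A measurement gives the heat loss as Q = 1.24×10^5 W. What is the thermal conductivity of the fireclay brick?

ΣR = ΔT/Q = |1080 − 31.7|/1.24×10^5 = 0.008454 K/W
L/(kA) = 0.008454 ⇒ k = 0.0461/(0.008454·4.75) = 1.15 W/m·K

k = 1.15 W/m·K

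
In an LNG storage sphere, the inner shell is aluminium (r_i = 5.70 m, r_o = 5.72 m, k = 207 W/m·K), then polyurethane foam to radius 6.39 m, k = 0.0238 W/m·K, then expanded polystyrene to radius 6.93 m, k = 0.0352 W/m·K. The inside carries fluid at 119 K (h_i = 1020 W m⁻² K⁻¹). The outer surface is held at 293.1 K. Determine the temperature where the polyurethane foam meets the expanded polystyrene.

T = 239.1 K

Treat each layer as a resistance in series:
  R_conv,in = 1/(4πr²h) = 1/(4π·5.70²·1020) = 2.401×10^-6 K/W
  R_aluminium = (1/5.70 − 1/5.72)/(4πk) = 6.134×10^-4/(4π·207) = 2.358×10^-7 K/W
  R_polyurethane foam = (1/5.72 − 1/6.39)/(4πk) = 0.01833/(4π·0.0238) = 0.06129 K/W
  R_expanded polystyrene = (1/6.39 − 1/6.93)/(4πk) = 0.01219/(4π·0.0352) = 0.02757 K/W
ΣR = 2.401×10^-6 + 2.358×10^-7 + 0.06129 + 0.02757 = 0.08886 K/W
Q = ΔT/ΣR = (119 K − 293.1 K)/0.08886 = -1959 W
From the inner boundary to the polyurethane foam/expanded polystyrene interface, ΣR_partial = 0.06129 K/W.
T_interface = T_in − Q·ΣR_partial = 119 K − (-1959)(0.06129) = 239.1 K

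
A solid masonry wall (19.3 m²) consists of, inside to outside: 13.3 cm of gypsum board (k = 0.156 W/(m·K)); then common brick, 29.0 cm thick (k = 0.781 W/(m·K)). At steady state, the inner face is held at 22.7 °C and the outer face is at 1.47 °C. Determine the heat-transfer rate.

Series thermal resistances, inner to outer:
  R_gypsum board = L/(kA) = 0.133/(0.156·19.3) = 0.04417 K/W
  R_common brick = L/(kA) = 0.290/(0.781·19.3) = 0.01924 K/W
ΣR = 0.04417 + 0.01924 = 0.06341 K/W
Q = ΔT/ΣR = (22.7 °C − 1.47 °C)/0.06341 = 335 W

Q = 335 W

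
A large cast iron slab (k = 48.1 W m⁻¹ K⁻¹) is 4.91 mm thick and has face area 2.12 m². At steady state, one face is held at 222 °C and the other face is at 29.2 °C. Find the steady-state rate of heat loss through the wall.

Q = 4.00×10^6 W

Q = kA·ΔT/L = 48.1 × 2.12 × |222 °C − 29.2 °C| / 0.00491 = 4.00×10^6 W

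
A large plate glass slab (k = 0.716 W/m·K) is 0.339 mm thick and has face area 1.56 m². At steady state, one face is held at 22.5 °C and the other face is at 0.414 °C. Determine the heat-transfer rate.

Q = 72.8 kW

Q = kA·ΔT/L = 0.716 × 1.56 × |22.5 °C − 0.414 °C| / 3.39×10^-4 = 72800 W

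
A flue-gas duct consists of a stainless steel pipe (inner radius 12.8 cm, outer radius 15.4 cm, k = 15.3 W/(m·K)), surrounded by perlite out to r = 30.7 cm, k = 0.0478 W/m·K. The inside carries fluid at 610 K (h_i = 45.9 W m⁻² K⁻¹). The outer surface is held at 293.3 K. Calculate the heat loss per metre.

Treat each layer as a resistance in series:
  R'_conv,in = 1/(2πr h) = 1/(2π·0.128·45.9) = 0.02709 m·K/W
  R'_stainless steel = ln(0.154/0.128)/(2πk) = 0.1849/(2π·15.3) = 0.001924 m·K/W
  R'_perlite = ln(0.307/0.154)/(2πk) = 0.6899/(2π·0.0478) = 2.297 m·K/W
ΣR = 0.02709 + 0.001924 + 2.297 = 2.326 m·K/W
Q' = ΔT/ΣR = (610 K − 293.3 K)/2.326 = 136 W/m

Q' = 136 W/m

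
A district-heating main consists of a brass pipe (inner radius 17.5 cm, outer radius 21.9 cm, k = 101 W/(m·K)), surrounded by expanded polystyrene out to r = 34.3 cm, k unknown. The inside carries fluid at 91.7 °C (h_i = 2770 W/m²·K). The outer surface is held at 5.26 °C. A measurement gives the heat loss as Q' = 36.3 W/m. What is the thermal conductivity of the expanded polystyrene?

ΣR = ΔT/Q' = |91.7 − 5.26|/36.3 = 2.381 m·K/W
Known resistances:
  R'_conv,in = 1/(2πr h) = 1/(2π·0.175·2770) = 3.283×10^-4 m·K/W
  R'_brass = ln(0.219/0.175)/(2πk) = 0.2243/(2π·101) = 3.534×10^-4 m·K/W
R_expanded polystyrene = ΣR − ΣR_known = 2.381 − 6.817×10^-4 = 2.380 m·K/W
ln(r₂/r₁)/(2πk) = 2.380 ⇒ k = 0.4487/(2π·2.380) = 0.0300 W/m·K

k = 0.0300 W/m·K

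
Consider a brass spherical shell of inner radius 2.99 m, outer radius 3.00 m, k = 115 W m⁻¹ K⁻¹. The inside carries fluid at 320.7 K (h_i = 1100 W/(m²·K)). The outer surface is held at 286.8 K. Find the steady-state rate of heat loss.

Q = 3820 kW

Treat each layer as a resistance in series:
  R_conv,in = 1/(4πr²h) = 1/(4π·2.99²·1100) = 8.092×10^-6 K/W
  R_brass = (1/2.99 − 1/3.00)/(4πk) = 0.001115/(4π·115) = 7.714×10^-7 K/W
ΣR = 8.092×10^-6 + 7.714×10^-7 = 8.863×10^-6 K/W
Q = ΔT/ΣR = (320.7 K − 286.8 K)/8.863×10^-6 = 3.82×10^6 W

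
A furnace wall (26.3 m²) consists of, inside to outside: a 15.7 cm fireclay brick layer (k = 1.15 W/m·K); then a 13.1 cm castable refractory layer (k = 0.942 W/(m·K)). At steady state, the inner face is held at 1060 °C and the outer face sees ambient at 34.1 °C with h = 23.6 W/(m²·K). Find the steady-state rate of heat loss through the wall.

Q = 84900 W

Series thermal resistances, inner to outer:
  R_fireclay brick = L/(kA) = 0.157/(1.15·26.3) = 0.005191 K/W
  R_castable refractory = L/(kA) = 0.131/(0.942·26.3) = 0.005288 K/W
  R_conv,out = 1/(hA) = 1/(23.6·26.3) = 0.001611 K/W
ΣR = 0.005191 + 0.005288 + 0.001611 = 0.01209 K/W
Q = ΔT/ΣR = (1060 °C − 34.1 °C)/0.01209 = 84900 W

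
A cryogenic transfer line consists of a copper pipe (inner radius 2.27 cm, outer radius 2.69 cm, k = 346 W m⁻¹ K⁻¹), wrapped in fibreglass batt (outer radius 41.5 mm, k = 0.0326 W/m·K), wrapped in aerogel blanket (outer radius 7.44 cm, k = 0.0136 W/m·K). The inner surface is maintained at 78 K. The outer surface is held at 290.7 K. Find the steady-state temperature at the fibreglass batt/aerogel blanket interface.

Resistance network (inner→outer):
  R'_copper = ln(0.0269/0.0227)/(2πk) = 0.1698/(2π·346) = 7.809×10^-5 m·K/W
  R'_fibreglass batt = ln(0.0415/0.0269)/(2πk) = 0.4336/(2π·0.0326) = 2.117 m·K/W
  R'_aerogel blanket = ln(0.0744/0.0415)/(2πk) = 0.5838/(2π·0.0136) = 6.832 m·K/W
ΣR = 7.809×10^-5 + 2.117 + 6.832 = 8.949 m·K/W
Q' = ΔT/ΣR = (78 K − 290.7 K)/8.949 = -23.77 W/m
From the inner boundary to the fibreglass batt/aerogel blanket interface, ΣR_partial = 2.117 m·K/W.
T_interface = T_in − Q'·ΣR_partial = 78 K − (-23.77)(2.117) = 128 K

T = 128 K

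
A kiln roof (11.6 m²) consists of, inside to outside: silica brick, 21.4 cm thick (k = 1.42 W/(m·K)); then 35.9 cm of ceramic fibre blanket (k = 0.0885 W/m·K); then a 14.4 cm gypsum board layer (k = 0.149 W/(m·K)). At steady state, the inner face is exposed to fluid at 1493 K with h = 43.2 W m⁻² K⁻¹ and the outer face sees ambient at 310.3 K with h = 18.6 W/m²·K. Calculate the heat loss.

Q = 2.61 kW

Series thermal resistances, inner to outer:
  R_conv,in = 1/(hA) = 1/(43.2·11.6) = 0.001996 K/W
  R_silica brick = L/(kA) = 0.214/(1.42·11.6) = 0.01299 K/W
  R_ceramic fibre blanket = L/(kA) = 0.359/(0.0885·11.6) = 0.3497 K/W
  R_gypsum board = L/(kA) = 0.144/(0.149·11.6) = 0.08331 K/W
  R_conv,out = 1/(hA) = 1/(18.6·11.6) = 0.004635 K/W
ΣR = 0.001996 + 0.01299 + 0.3497 + 0.08331 + 0.004635 = 0.4526 K/W
Q = ΔT/ΣR = (1493 K − 310.3 K)/0.4526 = 2610 W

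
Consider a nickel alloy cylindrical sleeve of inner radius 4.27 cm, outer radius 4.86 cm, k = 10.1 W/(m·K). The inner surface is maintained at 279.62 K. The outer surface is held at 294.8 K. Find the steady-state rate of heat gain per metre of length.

Q' = 2πk·ΔT/ln(r₂/r₁) = 2π × 10.1 × 15.18 / ln(0.0486/0.0427) = 7440 W/m

Q' = 7440 W/m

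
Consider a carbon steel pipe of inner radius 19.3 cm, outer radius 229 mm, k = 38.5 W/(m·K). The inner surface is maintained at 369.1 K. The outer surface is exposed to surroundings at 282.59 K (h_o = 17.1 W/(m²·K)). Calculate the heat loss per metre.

Q' = 2.09 kW/m

Resistance network (inner→outer):
  R'_carbon steel = ln(0.229/0.193)/(2πk) = 0.1710/(2π·38.5) = 7.070×10^-4 m·K/W
  R'_conv,out = 1/(2πr h) = 1/(2π·0.229·17.1) = 0.04064 m·K/W
ΣR = 7.070×10^-4 + 0.04064 = 0.04135 m·K/W
Q' = ΔT/ΣR = (369.1 K − 282.59 K)/0.04135 = 2090 W/m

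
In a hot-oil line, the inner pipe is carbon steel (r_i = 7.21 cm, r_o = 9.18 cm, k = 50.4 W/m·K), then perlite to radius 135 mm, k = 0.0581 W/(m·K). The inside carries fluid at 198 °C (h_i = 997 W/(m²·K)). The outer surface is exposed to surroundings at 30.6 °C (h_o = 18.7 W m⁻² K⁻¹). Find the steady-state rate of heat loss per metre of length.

Q' = 149 W/m

Treat each layer as a resistance in series:
  R'_conv,in = 1/(2πr h) = 1/(2π·0.0721·997) = 0.002214 m·K/W
  R'_carbon steel = ln(0.0918/0.0721)/(2πk) = 0.2416/(2π·50.4) = 7.628×10^-4 m·K/W
  R'_perlite = ln(0.135/0.0918)/(2πk) = 0.3857/(2π·0.0581) = 1.056 m·K/W
  R'_conv,out = 1/(2πr h) = 1/(2π·0.135·18.7) = 0.06304 m·K/W
ΣR = 0.002214 + 7.628×10^-4 + 1.056 + 0.06304 = 1.122 m·K/W
Q' = ΔT/ΣR = (198 °C − 30.6 °C)/1.122 = 149 W/m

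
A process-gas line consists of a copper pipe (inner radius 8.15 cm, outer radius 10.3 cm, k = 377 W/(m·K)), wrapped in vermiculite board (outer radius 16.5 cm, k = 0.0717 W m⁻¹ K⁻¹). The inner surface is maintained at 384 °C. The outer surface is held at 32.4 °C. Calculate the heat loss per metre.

Q' = 336 W/m

Resistance network (inner→outer):
  R'_copper = ln(0.103/0.0815)/(2πk) = 0.2341/(2π·377) = 9.884×10^-5 m·K/W
  R'_vermiculite board = ln(0.165/0.103)/(2πk) = 0.4712/(2π·0.0717) = 1.046 m·K/W
ΣR = 9.884×10^-5 + 1.046 = 1.046 m·K/W
Q' = ΔT/ΣR = (384 °C − 32.4 °C)/1.046 = 336 W/m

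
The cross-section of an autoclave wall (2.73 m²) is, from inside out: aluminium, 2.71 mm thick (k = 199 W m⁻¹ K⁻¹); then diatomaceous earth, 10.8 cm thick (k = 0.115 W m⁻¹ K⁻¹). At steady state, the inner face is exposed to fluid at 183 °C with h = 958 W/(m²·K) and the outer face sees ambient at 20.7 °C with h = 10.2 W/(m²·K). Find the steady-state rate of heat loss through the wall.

Q = 427 W

Treat each layer as a resistance in series:
  R_conv,in = 1/(hA) = 1/(958·2.73) = 3.824×10^-4 K/W
  R_aluminium = L/(kA) = 0.00271/(199·2.73) = 4.988×10^-6 K/W
  R_diatomaceous earth = L/(kA) = 0.108/(0.115·2.73) = 0.3440 K/W
  R_conv,out = 1/(hA) = 1/(10.2·2.73) = 0.03591 K/W
ΣR = 3.824×10^-4 + 4.988×10^-6 + 0.3440 + 0.03591 = 0.3803 K/W
Q = ΔT/ΣR = (183 °C − 20.7 °C)/0.3803 = 427 W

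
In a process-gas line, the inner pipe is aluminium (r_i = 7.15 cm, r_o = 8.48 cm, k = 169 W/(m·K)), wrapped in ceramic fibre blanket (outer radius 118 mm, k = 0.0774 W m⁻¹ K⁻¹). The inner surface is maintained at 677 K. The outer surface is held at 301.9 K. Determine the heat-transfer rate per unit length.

Resistance network (inner→outer):
  R'_aluminium = ln(0.0848/0.0715)/(2πk) = 0.1706/(2π·169) = 1.607×10^-4 m·K/W
  R'_ceramic fibre blanket = ln(0.118/0.0848)/(2πk) = 0.3304/(2π·0.0774) = 0.6794 m·K/W
ΣR = 1.607×10^-4 + 0.6794 = 0.6796 m·K/W
Q' = ΔT/ΣR = (677 K − 301.9 K)/0.6796 = 552 W/m

Q' = 552 W/m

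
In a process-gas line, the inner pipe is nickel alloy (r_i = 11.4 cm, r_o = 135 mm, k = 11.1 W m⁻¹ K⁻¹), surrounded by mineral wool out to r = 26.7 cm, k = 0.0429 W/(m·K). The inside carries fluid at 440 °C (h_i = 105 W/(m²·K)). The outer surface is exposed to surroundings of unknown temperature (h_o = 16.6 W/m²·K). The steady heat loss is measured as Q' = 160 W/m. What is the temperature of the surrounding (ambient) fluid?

T_out = 26.9 °C

Sum the resistances:
  R'_conv,in = 1/(2πr h) = 1/(2π·0.114·105) = 0.01330 m·K/W
  R'_nickel alloy = ln(0.135/0.114)/(2πk) = 0.1691/(2π·11.1) = 0.002424 m·K/W
  R'_mineral wool = ln(0.267/0.135)/(2πk) = 0.6820/(2π·0.0429) = 2.530 m·K/W
  R'_conv,out = 1/(2πr h) = 1/(2π·0.267·16.6) = 0.03591 m·K/W
ΣR = 2.582 m·K/W
ΔT = Q'·ΣR = 160 × 2.582 = 413.1 K
Heat flows outward, so T_out = T_in − ΔT = 440 − 413.1 = 26.9 °C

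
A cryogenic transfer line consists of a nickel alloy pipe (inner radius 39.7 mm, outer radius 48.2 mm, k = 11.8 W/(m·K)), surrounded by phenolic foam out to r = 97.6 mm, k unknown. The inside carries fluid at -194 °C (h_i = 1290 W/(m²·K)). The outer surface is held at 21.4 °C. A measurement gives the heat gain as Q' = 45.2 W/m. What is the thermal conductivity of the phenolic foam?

k = 0.0236 W/m·K

ΣR = ΔT/Q' = |-194 − 21.4|/45.2 = 4.765 m·K/W
Known resistances:
  R'_conv,in = 1/(2πr h) = 1/(2π·0.0397·1290) = 0.003108 m·K/W
  R'_nickel alloy = ln(0.0482/0.0397)/(2πk) = 0.1940/(2π·11.8) = 0.002617 m·K/W
R_phenolic foam = ΣR − ΣR_known = 4.765 − 0.005725 = 4.759 m·K/W
ln(r₂/r₁)/(2πk) = 4.759 ⇒ k = 0.7055/(2π·4.759) = 0.0236 W/m·K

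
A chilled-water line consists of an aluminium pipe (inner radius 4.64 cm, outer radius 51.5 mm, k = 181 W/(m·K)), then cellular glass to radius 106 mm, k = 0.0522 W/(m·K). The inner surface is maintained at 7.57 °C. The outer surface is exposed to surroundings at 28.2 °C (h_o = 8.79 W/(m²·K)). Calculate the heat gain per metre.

Q' = 8.70 W/m

Resistance network (inner→outer):
  R'_aluminium = ln(0.0515/0.0464)/(2πk) = 0.1043/(2π·181) = 9.170×10^-5 m·K/W
  R'_cellular glass = ln(0.106/0.0515)/(2πk) = 0.7219/(2π·0.0522) = 2.201 m·K/W
  R'_conv,out = 1/(2πr h) = 1/(2π·0.106·8.79) = 0.1708 m·K/W
ΣR = 9.170×10^-5 + 2.201 + 0.1708 = 2.372 m·K/W
Q' = ΔT/ΣR = (7.57 °C − 28.2 °C)/2.372 = -8.70 W/m
(Negative Q' ⇒ heat flows inward; heat gain = 8.70 W/m.)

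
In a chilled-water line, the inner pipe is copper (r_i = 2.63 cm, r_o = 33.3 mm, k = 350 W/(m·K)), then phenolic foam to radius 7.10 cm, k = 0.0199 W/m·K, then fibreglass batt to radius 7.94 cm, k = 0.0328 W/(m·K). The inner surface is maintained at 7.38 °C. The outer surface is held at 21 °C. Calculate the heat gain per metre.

Q' = 2.06 W/m

Series thermal resistances, inner to outer:
  R'_copper = ln(0.0333/0.0263)/(2πk) = 0.2360/(2π·350) = 1.073×10^-4 m·K/W
  R'_phenolic foam = ln(0.0710/0.0333)/(2πk) = 0.7571/(2π·0.0199) = 6.055 m·K/W
  R'_fibreglass batt = ln(0.0794/0.0710)/(2πk) = 0.1118/(2π·0.0328) = 0.5426 m·K/W
ΣR = 1.073×10^-4 + 6.055 + 0.5426 = 6.598 m·K/W
Q' = ΔT/ΣR = (7.38 °C − 21 °C)/6.598 = -2.06 W/m
(Negative Q' ⇒ heat flows inward; heat gain = 2.06 W/m.)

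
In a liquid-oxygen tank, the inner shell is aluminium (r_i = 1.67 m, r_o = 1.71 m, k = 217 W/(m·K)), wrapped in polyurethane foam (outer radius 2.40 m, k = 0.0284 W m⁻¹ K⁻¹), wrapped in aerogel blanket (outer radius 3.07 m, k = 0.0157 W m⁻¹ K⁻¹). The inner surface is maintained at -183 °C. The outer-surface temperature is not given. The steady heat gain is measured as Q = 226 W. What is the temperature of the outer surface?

Sum the resistances:
  R_aluminium = (1/1.67 − 1/1.71)/(4πk) = 0.01401/(4π·217) = 5.137×10^-6 K/W
  R_polyurethane foam = (1/1.71 − 1/2.40)/(4πk) = 0.1681/(4π·0.0284) = 0.4711 K/W
  R_aerogel blanket = (1/2.40 − 1/3.07)/(4πk) = 0.09093/(4π·0.0157) = 0.4609 K/W
ΣR = 0.9320 K/W
ΔT = Q·ΣR = 226 × 0.9320 = 210.6 K
Heat flows inward, so T_out = T_in + ΔT = -183 + 210.6 = 27.6 °C

T_out = 27.6 °C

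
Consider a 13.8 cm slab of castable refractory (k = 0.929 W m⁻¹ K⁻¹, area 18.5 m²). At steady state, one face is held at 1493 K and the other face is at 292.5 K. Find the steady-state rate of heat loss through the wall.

Q = 1.50×10^5 W

Q = kA·ΔT/L = 0.929 × 18.5 × |1493 K − 292.5 K| / 0.138 = 1.50×10^5 W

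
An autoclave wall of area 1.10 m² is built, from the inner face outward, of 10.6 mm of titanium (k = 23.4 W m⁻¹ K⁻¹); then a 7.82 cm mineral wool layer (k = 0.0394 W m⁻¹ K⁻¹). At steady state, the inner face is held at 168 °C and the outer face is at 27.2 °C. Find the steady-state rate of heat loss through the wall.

Q = 78.0 W

Treat each layer as a resistance in series:
  R_titanium = L/(kA) = 0.0106/(23.4·1.10) = 4.118×10^-4 K/W
  R_mineral wool = L/(kA) = 0.0782/(0.0394·1.10) = 1.804 K/W
ΣR = 4.118×10^-4 + 1.804 = 1.804 K/W
Q = ΔT/ΣR = (168 °C − 27.2 °C)/1.804 = 78.0 W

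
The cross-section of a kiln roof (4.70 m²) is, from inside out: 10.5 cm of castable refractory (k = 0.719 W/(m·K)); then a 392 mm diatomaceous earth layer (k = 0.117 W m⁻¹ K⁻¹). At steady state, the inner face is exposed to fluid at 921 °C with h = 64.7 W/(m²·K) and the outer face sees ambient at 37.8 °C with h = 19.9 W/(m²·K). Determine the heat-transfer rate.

Q = 1170 W

Series thermal resistances, inner to outer:
  R_conv,in = 1/(hA) = 1/(64.7·4.70) = 0.003289 K/W
  R_castable refractory = L/(kA) = 0.105/(0.719·4.70) = 0.03107 K/W
  R_diatomaceous earth = L/(kA) = 0.392/(0.117·4.70) = 0.7129 K/W
  R_conv,out = 1/(hA) = 1/(19.9·4.70) = 0.01069 K/W
ΣR = 0.003289 + 0.03107 + 0.7129 + 0.01069 = 0.7579 K/W
Q = ΔT/ΣR = (921 °C − 37.8 °C)/0.7579 = 1170 W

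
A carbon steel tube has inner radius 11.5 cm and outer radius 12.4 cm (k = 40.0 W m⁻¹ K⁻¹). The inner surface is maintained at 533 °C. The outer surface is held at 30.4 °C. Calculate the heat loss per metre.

Q' = 1.68×10^6 W/m

Q' = 2πk·ΔT/ln(r₂/r₁) = 2π × 40.0 × 502.6 / ln(0.124/0.115) = 1.68×10^6 W/m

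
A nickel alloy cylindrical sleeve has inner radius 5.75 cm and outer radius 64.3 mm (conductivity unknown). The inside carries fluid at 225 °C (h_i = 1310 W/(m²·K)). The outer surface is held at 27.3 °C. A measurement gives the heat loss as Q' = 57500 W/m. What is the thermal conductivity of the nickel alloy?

ΣR = ΔT/Q' = |225 − 27.3|/57500 = 0.003438 m·K/W
Known resistances:
  R'_conv,in = 1/(2πr h) = 1/(2π·0.0575·1310) = 0.002113 m·K/W
R_nickel alloy = ΣR − ΣR_known = 0.003438 − 0.002113 = 0.001325 m·K/W
ln(r₂/r₁)/(2πk) = 0.001325 ⇒ k = 0.1118/(2π·0.001325) = 13.4 W/m·K

k = 13.4 W/m·K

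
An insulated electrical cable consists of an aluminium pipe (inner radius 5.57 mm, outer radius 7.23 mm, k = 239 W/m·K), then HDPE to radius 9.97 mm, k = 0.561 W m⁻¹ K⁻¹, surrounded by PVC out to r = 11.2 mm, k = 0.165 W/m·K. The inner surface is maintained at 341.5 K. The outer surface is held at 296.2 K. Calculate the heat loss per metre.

Q' = 223 W/m

Series thermal resistances, inner to outer:
  R'_aluminium = ln(0.00723/0.00557)/(2πk) = 0.2608/(2π·239) = 1.737×10^-4 m·K/W
  R'_HDPE = ln(0.00997/0.00723)/(2πk) = 0.3213/(2π·0.561) = 0.09116 m·K/W
  R'_PVC = ln(0.0112/0.00997)/(2πk) = 0.1163/(2π·0.165) = 0.1122 m·K/W
ΣR = 1.737×10^-4 + 0.09116 + 0.1122 = 0.2035 m·K/W
Q' = ΔT/ΣR = (341.5 K − 296.2 K)/0.2035 = 223 W/m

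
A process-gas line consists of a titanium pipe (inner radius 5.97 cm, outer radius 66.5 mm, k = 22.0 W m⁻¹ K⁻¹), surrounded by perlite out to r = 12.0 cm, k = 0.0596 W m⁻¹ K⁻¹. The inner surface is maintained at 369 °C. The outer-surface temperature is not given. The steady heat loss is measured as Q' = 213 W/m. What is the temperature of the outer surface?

T_out = 33.1 °C

Sum the resistances:
  R'_titanium = ln(0.0665/0.0597)/(2πk) = 0.1079/(2π·22.0) = 7.804×10^-4 m·K/W
  R'_perlite = ln(0.120/0.0665)/(2πk) = 0.5903/(2π·0.0596) = 1.576 m·K/W
ΣR = 1.577 m·K/W
ΔT = Q'·ΣR = 213 × 1.577 = 335.9 K
Heat flows outward, so T_out = T_in − ΔT = 369 − 335.9 = 33.1 °C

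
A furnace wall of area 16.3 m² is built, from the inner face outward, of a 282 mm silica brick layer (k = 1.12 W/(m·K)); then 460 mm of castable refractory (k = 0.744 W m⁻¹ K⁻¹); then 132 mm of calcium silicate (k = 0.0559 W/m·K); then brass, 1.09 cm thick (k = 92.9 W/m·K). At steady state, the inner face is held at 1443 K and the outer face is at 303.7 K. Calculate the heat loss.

Q = 5.75 kW

Series thermal resistances, inner to outer:
  R_silica brick = L/(kA) = 0.282/(1.12·16.3) = 0.01545 K/W
  R_castable refractory = L/(kA) = 0.460/(0.744·16.3) = 0.03793 K/W
  R_calcium silicate = L/(kA) = 0.132/(0.0559·16.3) = 0.1449 K/W
  R_brass = L/(kA) = 0.0109/(92.9·16.3) = 7.198×10^-6 K/W
ΣR = 0.01545 + 0.03793 + 0.1449 + 7.198×10^-6 = 0.1983 K/W
Q = ΔT/ΣR = (1443 K − 303.7 K)/0.1983 = 5750 W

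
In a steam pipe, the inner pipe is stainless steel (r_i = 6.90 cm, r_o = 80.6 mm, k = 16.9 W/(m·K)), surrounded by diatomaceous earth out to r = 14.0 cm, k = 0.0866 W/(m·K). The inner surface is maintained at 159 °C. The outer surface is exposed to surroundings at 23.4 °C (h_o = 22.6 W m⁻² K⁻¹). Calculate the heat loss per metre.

Resistance network (inner→outer):
  R'_stainless steel = ln(0.0806/0.0690)/(2πk) = 0.1554/(2π·16.9) = 0.001463 m·K/W
  R'_diatomaceous earth = ln(0.140/0.0806)/(2πk) = 0.5521/(2π·0.0866) = 1.015 m·K/W
  R'_conv,out = 1/(2πr h) = 1/(2π·0.140·22.6) = 0.05030 m·K/W
ΣR = 0.001463 + 1.015 + 0.05030 = 1.067 m·K/W
Q' = ΔT/ΣR = (159 °C − 23.4 °C)/1.067 = 127 W/m

Q' = 127 W/m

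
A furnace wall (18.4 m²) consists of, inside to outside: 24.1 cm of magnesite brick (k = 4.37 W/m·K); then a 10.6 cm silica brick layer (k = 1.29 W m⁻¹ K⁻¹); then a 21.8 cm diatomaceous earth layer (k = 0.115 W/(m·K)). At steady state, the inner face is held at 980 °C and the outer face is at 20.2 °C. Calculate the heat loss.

Q = 8690 W

Resistance network (inner→outer):
  R_magnesite brick = L/(kA) = 0.241/(4.37·18.4) = 0.002997 K/W
  R_silica brick = L/(kA) = 0.106/(1.29·18.4) = 0.004466 K/W
  R_diatomaceous earth = L/(kA) = 0.218/(0.115·18.4) = 0.1030 K/W
ΣR = 0.002997 + 0.004466 + 0.1030 = 0.1105 K/W
Q = ΔT/ΣR = (980 °C − 20.2 °C)/0.1105 = 8690 W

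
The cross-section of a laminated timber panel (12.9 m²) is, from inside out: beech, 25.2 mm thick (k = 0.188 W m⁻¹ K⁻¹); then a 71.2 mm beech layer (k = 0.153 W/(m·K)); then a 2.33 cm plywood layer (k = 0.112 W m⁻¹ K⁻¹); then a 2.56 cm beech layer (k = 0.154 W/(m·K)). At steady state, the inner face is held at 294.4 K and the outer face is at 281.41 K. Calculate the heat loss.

Resistance network (inner→outer):
  R_beech = L/(kA) = 0.0252/(0.188·12.9) = 0.01039 K/W
  R_beech = L/(kA) = 0.0712/(0.153·12.9) = 0.03607 K/W
  R_plywood = L/(kA) = 0.0233/(0.112·12.9) = 0.01613 K/W
  R_beech = L/(kA) = 0.0256/(0.154·12.9) = 0.01289 K/W
ΣR = 0.01039 + 0.03607 + 0.01613 + 0.01289 = 0.07548 K/W
Q = ΔT/ΣR = (294.4 K − 281.41 K)/0.07548 = 172 W

Q = 172 W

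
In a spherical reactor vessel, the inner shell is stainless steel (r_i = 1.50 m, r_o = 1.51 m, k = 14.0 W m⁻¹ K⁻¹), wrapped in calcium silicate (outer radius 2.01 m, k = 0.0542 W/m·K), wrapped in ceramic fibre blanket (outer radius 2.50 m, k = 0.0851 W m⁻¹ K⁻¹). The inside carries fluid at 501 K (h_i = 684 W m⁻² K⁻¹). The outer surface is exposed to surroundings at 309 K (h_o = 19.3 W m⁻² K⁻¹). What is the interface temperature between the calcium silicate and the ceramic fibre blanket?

Series thermal resistances, inner to outer:
  R_conv,in = 1/(4πr²h) = 1/(4π·1.50²·684) = 5.171×10^-5 K/W
  R_stainless steel = (1/1.50 − 1/1.51)/(4πk) = 0.004415/(4π·14.0) = 2.510×10^-5 K/W
  R_calcium silicate = (1/1.51 − 1/2.01)/(4πk) = 0.1647/(4π·0.0542) = 0.2419 K/W
  R_ceramic fibre blanket = (1/2.01 − 1/2.50)/(4πk) = 0.09751/(4π·0.0851) = 0.09118 K/W
  R_conv,out = 1/(4πr²h) = 1/(4π·2.50²·19.3) = 6.597×10^-4 K/W
ΣR = 5.171×10^-5 + 2.510×10^-5 + 0.2419 + 0.09118 + 6.597×10^-4 = 0.3338 K/W
Q = ΔT/ΣR = (501 K − 309 K)/0.3338 = 575.2 W
From the inner boundary to the calcium silicate/ceramic fibre blanket interface, ΣR_partial = 0.2420 K/W.
T_interface = T_in − Q·ΣR_partial = 501 K − (575.2)(0.2420) = 361.8 K

T = 361.8 K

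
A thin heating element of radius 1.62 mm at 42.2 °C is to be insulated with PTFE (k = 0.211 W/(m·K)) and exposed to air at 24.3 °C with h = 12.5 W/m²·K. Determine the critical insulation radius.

For a cylinder, r_cr = k_ins/h = 0.211/12.5 = 0.0169 m = 1.69 cm

r_cr = 1.69 cm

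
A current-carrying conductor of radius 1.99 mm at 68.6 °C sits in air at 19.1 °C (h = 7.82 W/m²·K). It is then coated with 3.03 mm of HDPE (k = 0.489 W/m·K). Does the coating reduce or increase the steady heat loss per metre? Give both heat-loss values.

Critical radius for a cylinder: r_cr = k/h = 0.0625 m = 6.25 cm.
Outer radius after coating: r₂ = 0.00199 + 0.00303 = 0.00502 m.
Since r₁ < r_cr and r₂ ≤ r_cr, the coating moves toward the maximum at r_cr — heat loss rises.
Bare: R = 1/(2πr₁h) = 10.23 m·K/W; Q = 49.5/10.23 = 4.84 W/m.
Coated: R = R_cond + R_conv = 4.355 m·K/W; Q = 49.5/4.355 = 11.4 W/m.

increases: 4.84 → 11.4 W/m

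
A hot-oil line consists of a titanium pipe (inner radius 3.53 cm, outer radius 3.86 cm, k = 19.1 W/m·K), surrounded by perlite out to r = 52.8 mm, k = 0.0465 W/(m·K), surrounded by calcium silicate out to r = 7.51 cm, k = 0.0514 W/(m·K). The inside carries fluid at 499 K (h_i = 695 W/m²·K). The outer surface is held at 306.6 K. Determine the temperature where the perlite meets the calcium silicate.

Resistance network (inner→outer):
  R'_conv,in = 1/(2πr h) = 1/(2π·0.0353·695) = 0.006487 m·K/W
  R'_titanium = ln(0.0386/0.0353)/(2πk) = 0.08937/(2π·19.1) = 7.447×10^-4 m·K/W
  R'_perlite = ln(0.0528/0.0386)/(2πk) = 0.3133/(2π·0.0465) = 1.072 m·K/W
  R'_calcium silicate = ln(0.0751/0.0528)/(2πk) = 0.3523/(2π·0.0514) = 1.091 m·K/W
ΣR = 0.006487 + 7.447×10^-4 + 1.072 + 1.091 = 2.170 m·K/W
Q' = ΔT/ΣR = (499 K − 306.6 K)/2.170 = 88.66 W/m
From the inner boundary to the perlite/calcium silicate interface, ΣR_partial = 1.079 m·K/W.
T_interface = T_in − Q'·ΣR_partial = 499 K − (88.66)(1.079) = 403 K

T = 403 K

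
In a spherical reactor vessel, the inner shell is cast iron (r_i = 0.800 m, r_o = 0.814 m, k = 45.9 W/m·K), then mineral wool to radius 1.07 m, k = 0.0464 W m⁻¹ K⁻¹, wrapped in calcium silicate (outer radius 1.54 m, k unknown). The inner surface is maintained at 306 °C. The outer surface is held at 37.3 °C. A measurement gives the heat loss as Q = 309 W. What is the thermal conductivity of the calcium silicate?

ΣR = ΔT/Q = |306 − 37.3|/309 = 0.8696 K/W
Known resistances:
  R_cast iron = (1/0.800 − 1/0.814)/(4πk) = 0.02150/(4π·45.9) = 3.727×10^-5 K/W
  R_mineral wool = (1/0.814 − 1/1.07)/(4πk) = 0.2939/(4π·0.0464) = 0.5041 K/W
R_calcium silicate = ΣR − ΣR_known = 0.8696 − 0.5041 = 0.3655 K/W
(1/r₁−1/r₂)/(4πk) = 0.3655 ⇒ k = 0.2852/(4π·0.3655) = 0.0621 W/m·K

k = 0.0621 W/m·K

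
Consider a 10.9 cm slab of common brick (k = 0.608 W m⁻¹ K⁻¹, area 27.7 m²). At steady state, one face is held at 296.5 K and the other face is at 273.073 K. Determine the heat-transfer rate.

Q = 3620 W

Q = kA·ΔT/L = 0.608 × 27.7 × |296.5 K − 273.073 K| / 0.109 = 3620 W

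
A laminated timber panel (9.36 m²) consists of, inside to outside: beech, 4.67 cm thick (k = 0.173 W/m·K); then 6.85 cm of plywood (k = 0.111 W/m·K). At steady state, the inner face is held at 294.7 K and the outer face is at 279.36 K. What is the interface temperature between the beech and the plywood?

Resistance network (inner→outer):
  R_beech = L/(kA) = 0.0467/(0.173·9.36) = 0.02884 K/W
  R_plywood = L/(kA) = 0.0685/(0.111·9.36) = 0.06593 K/W
ΣR = 0.02884 + 0.06593 = 0.09477 K/W
Q = ΔT/ΣR = (294.7 K − 279.36 K)/0.09477 = 161.9 W
From the inner boundary to the beech/plywood interface, ΣR_partial = 0.02884 K/W.
T_interface = T_in − Q·ΣR_partial = 294.7 K − (161.9)(0.02884) = 290.0 K

T = 290.0 K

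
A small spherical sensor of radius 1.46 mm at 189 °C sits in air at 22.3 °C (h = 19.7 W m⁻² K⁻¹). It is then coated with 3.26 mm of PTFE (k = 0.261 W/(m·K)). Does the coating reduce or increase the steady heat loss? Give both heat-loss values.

increases: 0.0880 → 0.512 W

Critical radius for a sphere: r_cr = 2k/h = 0.0265 m = 2.65 cm.
Outer radius after coating: r₂ = 0.00146 + 0.00326 = 0.00472 m.
Since r₁ < r_cr and r₂ ≤ r_cr, the coating moves toward the maximum at r_cr — heat loss rises.
Bare: R = 1/(4πr₁²h) = 1895 K/W; Q = 166.7/1895 = 0.0880 W.
Coated: R = R_cond + R_conv = 325.6 K/W; Q = 166.7/325.6 = 0.512 W.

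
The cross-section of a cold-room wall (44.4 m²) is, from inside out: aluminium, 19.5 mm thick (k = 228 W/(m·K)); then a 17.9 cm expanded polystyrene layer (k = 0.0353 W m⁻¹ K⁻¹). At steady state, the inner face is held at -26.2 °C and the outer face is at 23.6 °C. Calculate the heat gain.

Series thermal resistances, inner to outer:
  R_aluminium = L/(kA) = 0.0195/(228·44.4) = 1.926×10^-6 K/W
  R_expanded polystyrene = L/(kA) = 0.179/(0.0353·44.4) = 0.1142 K/W
ΣR = 1.926×10^-6 + 0.1142 = 0.1142 K/W
Q = ΔT/ΣR = (-26.2 °C − 23.6 °C)/0.1142 = -436 W
(Negative Q ⇒ heat flows inward; heat gain = 436 W.)

Q = 436 W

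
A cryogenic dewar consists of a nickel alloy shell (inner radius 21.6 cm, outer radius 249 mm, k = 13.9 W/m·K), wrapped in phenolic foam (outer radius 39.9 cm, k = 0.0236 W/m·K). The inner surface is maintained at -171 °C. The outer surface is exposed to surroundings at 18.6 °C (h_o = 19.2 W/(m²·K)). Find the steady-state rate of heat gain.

Resistance network (inner→outer):
  R_nickel alloy = (1/0.216 − 1/0.249)/(4πk) = 0.6136/(4π·13.9) = 0.003513 K/W
  R_phenolic foam = (1/0.249 − 1/0.399)/(4πk) = 1.510/(4π·0.0236) = 5.091 K/W
  R_conv,out = 1/(4πr²h) = 1/(4π·0.399²·19.2) = 0.02603 K/W
ΣR = 0.003513 + 5.091 + 0.02603 = 5.121 K/W
Q = ΔT/ΣR = (-171 °C − 18.6 °C)/5.121 = -37.0 W
(Negative Q ⇒ heat flows inward; heat gain = 37.0 W.)

Q = 37.0 W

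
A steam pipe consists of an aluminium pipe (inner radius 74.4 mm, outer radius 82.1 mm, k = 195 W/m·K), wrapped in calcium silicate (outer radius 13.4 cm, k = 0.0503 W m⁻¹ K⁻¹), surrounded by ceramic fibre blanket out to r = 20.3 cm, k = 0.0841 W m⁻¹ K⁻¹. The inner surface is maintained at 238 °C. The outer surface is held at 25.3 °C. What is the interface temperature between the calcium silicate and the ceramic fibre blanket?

T = 96.9 °C

Resistance network (inner→outer):
  R'_aluminium = ln(0.0821/0.0744)/(2πk) = 0.09848/(2π·195) = 8.038×10^-5 m·K/W
  R'_calcium silicate = ln(0.134/0.0821)/(2πk) = 0.4899/(2π·0.0503) = 1.550 m·K/W
  R'_ceramic fibre blanket = ln(0.203/0.134)/(2πk) = 0.4154/(2π·0.0841) = 0.7861 m·K/W
ΣR = 8.038×10^-5 + 1.550 + 0.7861 = 2.336 m·K/W
Q' = ΔT/ΣR = (238 °C − 25.3 °C)/2.336 = 91.05 W/m
From the inner boundary to the calcium silicate/ceramic fibre blanket interface, ΣR_partial = 1.550 m·K/W.
T_interface = T_in − Q'·ΣR_partial = 238 °C − (91.05)(1.550) = 96.9 °C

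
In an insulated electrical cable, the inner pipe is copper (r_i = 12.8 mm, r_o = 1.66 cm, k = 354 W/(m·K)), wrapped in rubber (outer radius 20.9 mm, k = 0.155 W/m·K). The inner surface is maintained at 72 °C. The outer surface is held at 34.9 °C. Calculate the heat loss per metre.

Q' = 157 W/m

Series thermal resistances, inner to outer:
  R'_copper = ln(0.0166/0.0128)/(2πk) = 0.2600/(2π·354) = 1.169×10^-4 m·K/W
  R'_rubber = ln(0.0209/0.0166)/(2πk) = 0.2303/(2π·0.155) = 0.2365 m·K/W
ΣR = 1.169×10^-4 + 0.2365 = 0.2366 m·K/W
Q' = ΔT/ΣR = (72 °C − 34.9 °C)/0.2366 = 157 W/m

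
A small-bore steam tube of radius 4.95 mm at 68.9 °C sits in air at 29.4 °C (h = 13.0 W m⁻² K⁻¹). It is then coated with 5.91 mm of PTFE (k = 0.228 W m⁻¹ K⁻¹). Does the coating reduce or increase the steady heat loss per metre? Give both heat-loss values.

increases: 16.0 → 23.6 W/m

Critical radius for a cylinder: r_cr = k/h = 0.0175 m = 1.75 cm.
Outer radius after coating: r₂ = 0.00495 + 0.00591 = 0.01086 m.
Since r₁ < r_cr and r₂ ≤ r_cr, the coating moves toward the maximum at r_cr — heat loss rises.
Bare: R = 1/(2πr₁h) = 2.473 m·K/W; Q = 39.5/2.473 = 16.0 W/m.
Coated: R = R_cond + R_conv = 1.676 m·K/W; Q = 39.5/1.676 = 23.6 W/m.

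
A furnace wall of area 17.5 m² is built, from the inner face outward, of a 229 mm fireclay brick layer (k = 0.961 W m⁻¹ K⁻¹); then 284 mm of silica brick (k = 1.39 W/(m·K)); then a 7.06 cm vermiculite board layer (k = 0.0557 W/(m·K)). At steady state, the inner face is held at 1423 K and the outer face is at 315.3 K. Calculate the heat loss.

Resistance network (inner→outer):
  R_fireclay brick = L/(kA) = 0.229/(0.961·17.5) = 0.01362 K/W
  R_silica brick = L/(kA) = 0.284/(1.39·17.5) = 0.01168 K/W
  R_vermiculite board = L/(kA) = 0.0706/(0.0557·17.5) = 0.07243 K/W
ΣR = 0.01362 + 0.01168 + 0.07243 = 0.09773 K/W
Q = ΔT/ΣR = (1423 K − 315.3 K)/0.09773 = 11300 W

Q = 11300 W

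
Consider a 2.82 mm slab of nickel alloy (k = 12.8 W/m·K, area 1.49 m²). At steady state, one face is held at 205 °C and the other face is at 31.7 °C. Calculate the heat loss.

Q = 1170 kW

Q = kA·ΔT/L = 12.8 × 1.49 × |205 °C − 31.7 °C| / 0.00282 = 1.17×10^6 W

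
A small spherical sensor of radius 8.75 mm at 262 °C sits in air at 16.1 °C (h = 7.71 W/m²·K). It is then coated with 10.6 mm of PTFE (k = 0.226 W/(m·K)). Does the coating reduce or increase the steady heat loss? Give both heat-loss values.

Critical radius for a sphere: r_cr = 2k/h = 0.0586 m = 5.86 cm.
Outer radius after coating: r₂ = 0.00875 + 0.0106 = 0.01935 m.
Since r₁ < r_cr and r₂ ≤ r_cr, the coating moves toward the maximum at r_cr — heat loss rises.
Bare: R = 1/(4πr₁²h) = 134.8 K/W; Q = 245.9/134.8 = 1.82 W.
Coated: R = R_cond + R_conv = 49.61 K/W; Q = 245.9/49.61 = 4.96 W.

increases: 1.82 → 4.96 W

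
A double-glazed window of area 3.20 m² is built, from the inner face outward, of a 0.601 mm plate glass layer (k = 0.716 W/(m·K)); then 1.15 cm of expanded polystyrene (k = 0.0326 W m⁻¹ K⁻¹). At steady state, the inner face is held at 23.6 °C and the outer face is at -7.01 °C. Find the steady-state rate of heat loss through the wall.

Treat each layer as a resistance in series:
  R_plate glass = L/(kA) = 6.01×10^-4/(0.716·3.20) = 2.623×10^-4 K/W
  R_expanded polystyrene = L/(kA) = 0.0115/(0.0326·3.20) = 0.1102 K/W
ΣR = 2.623×10^-4 + 0.1102 = 0.1105 K/W
Q = ΔT/ΣR = (23.6 °C − -7.01 °C)/0.1105 = 277 W

Q = 277 W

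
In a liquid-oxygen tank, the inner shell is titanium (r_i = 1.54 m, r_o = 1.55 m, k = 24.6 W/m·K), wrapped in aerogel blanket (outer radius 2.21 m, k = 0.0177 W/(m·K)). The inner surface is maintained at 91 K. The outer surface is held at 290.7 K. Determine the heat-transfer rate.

Q = 231 W

Series thermal resistances, inner to outer:
  R_titanium = (1/1.54 − 1/1.55)/(4πk) = 0.004189/(4π·24.6) = 1.355×10^-5 K/W
  R_aerogel blanket = (1/1.55 − 1/2.21)/(4πk) = 0.1927/(4π·0.0177) = 0.8662 K/W
ΣR = 1.355×10^-5 + 0.8662 = 0.8662 K/W
Q = ΔT/ΣR = (91 K − 290.7 K)/0.8662 = -231 W
(Negative Q ⇒ heat flows inward; heat gain = 231 W.)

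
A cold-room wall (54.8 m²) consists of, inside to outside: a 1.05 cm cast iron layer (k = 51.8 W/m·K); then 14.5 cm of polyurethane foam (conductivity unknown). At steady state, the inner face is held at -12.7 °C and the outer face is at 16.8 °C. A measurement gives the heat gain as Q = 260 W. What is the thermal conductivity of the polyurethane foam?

ΣR = ΔT/Q = |-12.7 − 16.8|/260 = 0.1135 K/W
Known resistances:
  R_cast iron = L/(kA) = 0.0105/(51.8·54.8) = 3.699×10^-6 K/W
R_polyurethane foam = ΣR − ΣR_known = 0.1135 − 3.699×10^-6 = 0.1135 K/W
L/(kA) = 0.1135 ⇒ k = 0.145/(0.1135·54.8) = 0.0233 W/m·K

k = 0.0233 W/m·K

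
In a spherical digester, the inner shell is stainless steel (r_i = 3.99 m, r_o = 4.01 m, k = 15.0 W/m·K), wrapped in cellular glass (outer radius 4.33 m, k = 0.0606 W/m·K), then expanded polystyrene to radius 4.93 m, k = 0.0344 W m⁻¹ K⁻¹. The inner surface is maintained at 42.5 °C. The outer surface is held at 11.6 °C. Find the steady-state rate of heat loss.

Q = 346 W

Treat each layer as a resistance in series:
  R_stainless steel = (1/3.99 − 1/4.01)/(4πk) = 0.001250/(4π·15.0) = 6.631×10^-6 K/W
  R_cellular glass = (1/4.01 − 1/4.33)/(4πk) = 0.01843/(4π·0.0606) = 0.02420 K/W
  R_expanded polystyrene = (1/4.33 − 1/4.93)/(4πk) = 0.02811/(4π·0.0344) = 0.06502 K/W
ΣR = 6.631×10^-6 + 0.02420 + 0.06502 = 0.08923 K/W
Q = ΔT/ΣR = (42.5 °C − 11.6 °C)/0.08923 = 346 W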